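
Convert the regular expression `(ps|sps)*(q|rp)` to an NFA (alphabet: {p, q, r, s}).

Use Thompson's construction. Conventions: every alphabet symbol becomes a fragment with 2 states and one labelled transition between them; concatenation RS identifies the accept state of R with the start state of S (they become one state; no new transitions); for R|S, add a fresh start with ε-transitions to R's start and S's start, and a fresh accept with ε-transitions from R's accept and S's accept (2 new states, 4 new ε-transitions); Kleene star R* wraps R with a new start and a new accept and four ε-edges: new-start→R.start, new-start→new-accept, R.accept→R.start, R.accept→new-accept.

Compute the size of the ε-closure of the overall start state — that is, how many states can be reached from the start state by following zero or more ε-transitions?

7

Let C(F) = |ε-closure(F.start)| within fragment F, and note whether F accepts ε. Symbol fragments have C = 1 and do not accept ε. Then:
  ps — same as the first factor's closure: |closure| = 1
  sps — same as the first factor's closure: |closure| = 1
  ps|sps — |closure| = 1 + 1 + 1 = 3 (the new accept is not ε-reachable since no branch accepts ε)
  (ps|sps)* — new start has ε-edges to the inner start and to the new accept, so |closure| = 2 + 3 = 5
  rp — same as the first factor's closure: |closure| = 1
  q|rp — |closure| = 1 + 1 + 1 = 3 (the new accept is not ε-reachable since no branch accepts ε)
  (ps|sps)*(q|rp) — the left operand accepts ε, so the closure extends into the next operand (the shared merged state is already counted); |closure| = 5 + (3−1) = 7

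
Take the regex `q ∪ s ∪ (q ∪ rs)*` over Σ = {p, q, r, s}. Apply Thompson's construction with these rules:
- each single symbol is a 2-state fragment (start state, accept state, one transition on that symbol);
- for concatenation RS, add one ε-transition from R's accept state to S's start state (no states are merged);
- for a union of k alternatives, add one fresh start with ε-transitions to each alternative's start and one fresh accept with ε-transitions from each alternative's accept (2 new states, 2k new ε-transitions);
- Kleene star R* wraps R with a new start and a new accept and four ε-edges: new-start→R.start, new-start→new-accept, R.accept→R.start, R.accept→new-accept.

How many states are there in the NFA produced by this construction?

Bottom-up over the parse tree:
Each of the 5 symbol leaves contributes a 2-state fragment.
  rs = 4 states
  q ∪ rs = 8 states
  (q ∪ rs)* = 10 states
  q ∪ s ∪ (q ∪ rs)* = 16 states

16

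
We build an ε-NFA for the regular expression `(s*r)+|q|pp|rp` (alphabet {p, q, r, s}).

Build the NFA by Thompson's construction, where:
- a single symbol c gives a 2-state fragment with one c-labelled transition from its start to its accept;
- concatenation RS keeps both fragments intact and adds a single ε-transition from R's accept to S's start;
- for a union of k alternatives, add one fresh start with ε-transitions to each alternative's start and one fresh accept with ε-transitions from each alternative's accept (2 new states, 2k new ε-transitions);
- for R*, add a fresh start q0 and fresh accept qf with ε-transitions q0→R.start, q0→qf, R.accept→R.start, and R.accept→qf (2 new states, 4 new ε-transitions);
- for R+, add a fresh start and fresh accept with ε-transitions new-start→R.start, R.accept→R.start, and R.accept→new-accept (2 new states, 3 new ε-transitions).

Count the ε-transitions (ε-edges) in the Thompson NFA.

18

Recursing over subexpressions:
Each of the 7 symbol leaves contributes 0 ε-transitions.
  s* = 4 ε-transitions
  s*r = 5 ε-transitions
  (s*r)+ = 8 ε-transitions
  pp = 1 ε-transition
  rp = 1 ε-transition
  (s*r)+|q|pp|rp = 18 ε-transitions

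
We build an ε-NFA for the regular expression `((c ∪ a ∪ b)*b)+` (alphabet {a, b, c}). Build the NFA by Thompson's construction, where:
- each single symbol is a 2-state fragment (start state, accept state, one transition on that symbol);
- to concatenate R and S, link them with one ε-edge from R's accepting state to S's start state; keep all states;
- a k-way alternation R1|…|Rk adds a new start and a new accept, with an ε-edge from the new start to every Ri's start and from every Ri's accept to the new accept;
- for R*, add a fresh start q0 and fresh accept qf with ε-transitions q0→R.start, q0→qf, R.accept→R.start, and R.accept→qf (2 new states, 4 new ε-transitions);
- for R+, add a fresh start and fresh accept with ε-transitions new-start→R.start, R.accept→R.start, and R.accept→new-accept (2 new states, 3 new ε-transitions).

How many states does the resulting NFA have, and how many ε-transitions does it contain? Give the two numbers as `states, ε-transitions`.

14, 14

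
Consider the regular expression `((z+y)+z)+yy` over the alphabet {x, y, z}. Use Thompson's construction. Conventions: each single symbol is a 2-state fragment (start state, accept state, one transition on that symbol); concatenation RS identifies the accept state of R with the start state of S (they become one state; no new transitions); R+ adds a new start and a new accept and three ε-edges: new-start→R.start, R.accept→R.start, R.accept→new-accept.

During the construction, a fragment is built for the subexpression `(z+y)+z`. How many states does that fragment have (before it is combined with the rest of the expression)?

8

Fragment for `(z+y)+z`:
Each of the 3 symbol leaves contributes a 2-state fragment.
  z+ = 4 states
  z+y = 5 states
  (z+y)+ = 7 states
  (z+y)+z = 8 states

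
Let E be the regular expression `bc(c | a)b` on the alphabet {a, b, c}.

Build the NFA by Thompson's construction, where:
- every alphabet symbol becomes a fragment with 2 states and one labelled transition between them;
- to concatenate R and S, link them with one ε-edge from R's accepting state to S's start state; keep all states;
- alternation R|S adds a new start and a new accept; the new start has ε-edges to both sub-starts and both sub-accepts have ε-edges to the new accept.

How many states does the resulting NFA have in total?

12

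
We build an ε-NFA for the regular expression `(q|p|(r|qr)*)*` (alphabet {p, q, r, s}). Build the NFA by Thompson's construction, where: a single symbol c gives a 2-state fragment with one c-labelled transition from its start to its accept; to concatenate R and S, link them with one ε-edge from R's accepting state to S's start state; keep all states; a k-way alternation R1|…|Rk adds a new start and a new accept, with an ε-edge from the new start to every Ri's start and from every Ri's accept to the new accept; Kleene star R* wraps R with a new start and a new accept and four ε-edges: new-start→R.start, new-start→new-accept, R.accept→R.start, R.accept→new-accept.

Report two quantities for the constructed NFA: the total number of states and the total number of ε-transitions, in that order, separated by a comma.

18, 19

By structural recursion:
Each of the 5 symbol leaves contributes 2 states and 0 ε-transitions.
  qr : 4 states, 1 ε-transition
  r|qr : 8 states, 5 ε-transitions
  (r|qr)* : 10 states, 9 ε-transitions
  q|p|(r|qr)* : 16 states, 15 ε-transitions
  (q|p|(r|qr)*)* : 18 states, 19 ε-transitions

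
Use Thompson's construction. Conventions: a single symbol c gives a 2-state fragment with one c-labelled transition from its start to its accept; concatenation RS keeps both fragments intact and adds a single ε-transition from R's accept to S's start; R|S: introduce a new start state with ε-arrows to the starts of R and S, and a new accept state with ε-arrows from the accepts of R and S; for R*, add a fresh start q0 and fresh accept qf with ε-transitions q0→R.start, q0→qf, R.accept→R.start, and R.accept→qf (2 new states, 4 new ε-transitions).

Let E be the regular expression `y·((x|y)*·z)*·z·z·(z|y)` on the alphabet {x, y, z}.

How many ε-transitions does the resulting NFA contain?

21

By structural recursion:
Each of the 8 symbol leaves contributes 0 ε-transitions.
  x|y → 4 ε-transitions
  (x|y)* → 8 ε-transitions
  (x|y)*·z → 9 ε-transitions
  ((x|y)*·z)* → 13 ε-transitions
  z|y → 4 ε-transitions
  y·((x|y)*·z)*·z·z·(z|y) → 21 ε-transitions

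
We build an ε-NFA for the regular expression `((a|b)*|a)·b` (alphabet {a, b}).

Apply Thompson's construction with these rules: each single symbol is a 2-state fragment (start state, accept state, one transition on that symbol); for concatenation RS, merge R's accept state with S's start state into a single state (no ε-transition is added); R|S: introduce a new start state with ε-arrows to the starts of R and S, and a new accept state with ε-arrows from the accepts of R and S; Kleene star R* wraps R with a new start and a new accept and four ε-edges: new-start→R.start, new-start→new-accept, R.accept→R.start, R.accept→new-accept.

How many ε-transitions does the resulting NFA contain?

12

Recursing over subexpressions:
Each of the 4 symbol leaves contributes 0 ε-transitions.
  a|b — 4 ε-transitions
  (a|b)* — 8 ε-transitions
  (a|b)*|a — 12 ε-transitions
  ((a|b)*|a)·b — 12 ε-transitions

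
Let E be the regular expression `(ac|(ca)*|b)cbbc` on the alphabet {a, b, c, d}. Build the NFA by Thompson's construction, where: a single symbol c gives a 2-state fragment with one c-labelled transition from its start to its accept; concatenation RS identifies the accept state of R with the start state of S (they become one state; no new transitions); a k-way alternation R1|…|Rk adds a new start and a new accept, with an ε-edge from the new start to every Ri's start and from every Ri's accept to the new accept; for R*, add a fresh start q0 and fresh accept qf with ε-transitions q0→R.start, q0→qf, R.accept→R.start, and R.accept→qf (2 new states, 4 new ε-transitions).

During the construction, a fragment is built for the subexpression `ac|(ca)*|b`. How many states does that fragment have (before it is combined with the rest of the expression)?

Fragment for `ac|(ca)*|b`:
Each of the 5 symbol leaves contributes a 2-state fragment.
  ac : 3 states
  ca : 3 states
  (ca)* : 5 states
  ac|(ca)*|b : 12 states

12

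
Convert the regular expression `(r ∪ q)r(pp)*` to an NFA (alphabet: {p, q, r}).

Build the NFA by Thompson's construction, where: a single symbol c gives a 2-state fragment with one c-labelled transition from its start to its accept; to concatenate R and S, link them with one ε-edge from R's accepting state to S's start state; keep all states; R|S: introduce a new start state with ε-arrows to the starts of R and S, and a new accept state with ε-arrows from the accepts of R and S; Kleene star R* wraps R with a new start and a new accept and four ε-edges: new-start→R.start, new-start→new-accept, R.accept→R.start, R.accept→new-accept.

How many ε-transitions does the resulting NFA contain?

Bottom-up over the parse tree:
Each of the 5 symbol leaves contributes 0 ε-transitions.
  r ∪ q → 4 ε-transitions
  pp → 1 ε-transition
  (pp)* → 5 ε-transitions
  (r ∪ q)r(pp)* → 11 ε-transitions

11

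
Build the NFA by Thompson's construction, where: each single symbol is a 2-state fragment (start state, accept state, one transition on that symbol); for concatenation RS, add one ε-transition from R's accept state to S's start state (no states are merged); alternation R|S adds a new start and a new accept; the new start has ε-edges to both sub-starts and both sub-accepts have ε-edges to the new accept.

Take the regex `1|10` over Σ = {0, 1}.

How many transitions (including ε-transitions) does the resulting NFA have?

8

Recursing over subexpressions:
Each of the 3 symbol leaves contributes 1 transition (1 symbol, 0 ε).
  10 : 3 transitions (2 symbol, 1 ε)
  1|10 : 8 transitions (3 symbol, 5 ε)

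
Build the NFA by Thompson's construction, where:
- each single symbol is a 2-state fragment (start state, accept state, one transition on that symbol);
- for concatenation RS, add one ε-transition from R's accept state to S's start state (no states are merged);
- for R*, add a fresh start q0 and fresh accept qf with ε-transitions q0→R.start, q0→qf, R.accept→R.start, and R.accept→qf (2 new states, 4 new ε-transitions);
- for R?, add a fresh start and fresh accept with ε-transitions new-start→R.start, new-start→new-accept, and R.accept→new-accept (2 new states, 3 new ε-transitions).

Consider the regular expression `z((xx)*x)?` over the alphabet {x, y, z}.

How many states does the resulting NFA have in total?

12

Building bottom-up:
Each of the 4 symbol leaves contributes a 2-state fragment.
  xx : 4 states
  (xx)* : 6 states
  (xx)*x : 8 states
  ((xx)*x)? : 10 states
  z((xx)*x)? : 12 states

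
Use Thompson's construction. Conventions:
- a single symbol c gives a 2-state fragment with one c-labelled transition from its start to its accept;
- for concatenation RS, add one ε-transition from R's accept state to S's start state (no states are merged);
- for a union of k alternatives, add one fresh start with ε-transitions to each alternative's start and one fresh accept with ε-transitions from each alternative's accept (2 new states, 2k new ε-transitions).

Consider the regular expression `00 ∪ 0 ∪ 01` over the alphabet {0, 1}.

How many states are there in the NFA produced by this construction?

By structural recursion:
Each of the 5 symbol leaves contributes a 2-state fragment.
  00 = 4 states
  01 = 4 states
  00 ∪ 0 ∪ 01 = 12 states

12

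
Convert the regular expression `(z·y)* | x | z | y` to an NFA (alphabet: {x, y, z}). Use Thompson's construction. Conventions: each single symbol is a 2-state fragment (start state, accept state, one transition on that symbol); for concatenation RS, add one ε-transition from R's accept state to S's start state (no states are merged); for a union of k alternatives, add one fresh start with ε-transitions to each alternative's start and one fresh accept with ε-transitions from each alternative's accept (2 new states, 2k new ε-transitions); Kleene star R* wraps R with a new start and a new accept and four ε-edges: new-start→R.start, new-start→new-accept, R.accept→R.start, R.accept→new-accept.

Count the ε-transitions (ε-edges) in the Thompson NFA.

By structural recursion:
Each of the 5 symbol leaves contributes 0 ε-transitions.
  z·y → 1 ε-transition
  (z·y)* → 5 ε-transitions
  (z·y)* | x | z | y → 13 ε-transitions

13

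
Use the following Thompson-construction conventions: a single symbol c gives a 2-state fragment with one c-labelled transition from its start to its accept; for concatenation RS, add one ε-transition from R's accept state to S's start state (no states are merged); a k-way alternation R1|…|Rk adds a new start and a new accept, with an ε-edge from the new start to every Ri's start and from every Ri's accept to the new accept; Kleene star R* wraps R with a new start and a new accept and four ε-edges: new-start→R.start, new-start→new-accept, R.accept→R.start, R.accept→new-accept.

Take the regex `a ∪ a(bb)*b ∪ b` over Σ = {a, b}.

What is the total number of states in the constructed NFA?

Recursing over subexpressions:
Each of the 6 symbol leaves contributes a 2-state fragment.
  bb = 4 states
  (bb)* = 6 states
  a(bb)*b = 10 states
  a ∪ a(bb)*b ∪ b = 16 states

16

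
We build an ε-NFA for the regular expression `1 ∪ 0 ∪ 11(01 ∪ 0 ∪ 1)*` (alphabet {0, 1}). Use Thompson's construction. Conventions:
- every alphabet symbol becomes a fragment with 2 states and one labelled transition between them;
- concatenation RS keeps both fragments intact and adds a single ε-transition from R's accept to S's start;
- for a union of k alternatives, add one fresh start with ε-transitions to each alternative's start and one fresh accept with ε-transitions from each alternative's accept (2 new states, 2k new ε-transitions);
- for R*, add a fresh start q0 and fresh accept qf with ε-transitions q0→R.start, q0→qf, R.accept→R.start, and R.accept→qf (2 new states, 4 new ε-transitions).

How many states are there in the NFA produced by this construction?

Bottom-up over the parse tree:
Each of the 8 symbol leaves contributes a 2-state fragment.
  01 — 4 states
  01 ∪ 0 ∪ 1 — 10 states
  (01 ∪ 0 ∪ 1)* — 12 states
  11(01 ∪ 0 ∪ 1)* — 16 states
  1 ∪ 0 ∪ 11(01 ∪ 0 ∪ 1)* — 22 states

22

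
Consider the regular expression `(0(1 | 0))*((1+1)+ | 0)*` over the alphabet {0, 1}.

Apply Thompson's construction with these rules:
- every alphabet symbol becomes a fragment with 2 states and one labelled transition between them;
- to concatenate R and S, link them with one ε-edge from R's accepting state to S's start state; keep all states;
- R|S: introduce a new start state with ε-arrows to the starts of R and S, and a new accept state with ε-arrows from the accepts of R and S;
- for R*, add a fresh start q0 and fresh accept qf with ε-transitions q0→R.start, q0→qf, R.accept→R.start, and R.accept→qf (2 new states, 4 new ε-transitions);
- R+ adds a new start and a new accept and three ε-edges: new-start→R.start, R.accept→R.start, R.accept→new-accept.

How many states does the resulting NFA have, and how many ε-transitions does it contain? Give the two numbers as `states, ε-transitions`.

24, 25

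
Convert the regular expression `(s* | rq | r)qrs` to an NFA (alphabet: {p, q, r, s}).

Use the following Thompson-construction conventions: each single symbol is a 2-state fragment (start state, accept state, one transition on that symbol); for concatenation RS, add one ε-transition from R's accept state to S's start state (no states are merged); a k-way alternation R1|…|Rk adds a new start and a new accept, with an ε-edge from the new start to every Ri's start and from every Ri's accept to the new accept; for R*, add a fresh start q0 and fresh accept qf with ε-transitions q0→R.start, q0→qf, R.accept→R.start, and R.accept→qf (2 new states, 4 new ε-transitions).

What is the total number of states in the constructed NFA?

Bottom-up over the parse tree:
Each of the 7 symbol leaves contributes a 2-state fragment.
  s* — 4 states
  rq — 4 states
  s* | rq | r — 12 states
  (s* | rq | r)qrs — 18 states

18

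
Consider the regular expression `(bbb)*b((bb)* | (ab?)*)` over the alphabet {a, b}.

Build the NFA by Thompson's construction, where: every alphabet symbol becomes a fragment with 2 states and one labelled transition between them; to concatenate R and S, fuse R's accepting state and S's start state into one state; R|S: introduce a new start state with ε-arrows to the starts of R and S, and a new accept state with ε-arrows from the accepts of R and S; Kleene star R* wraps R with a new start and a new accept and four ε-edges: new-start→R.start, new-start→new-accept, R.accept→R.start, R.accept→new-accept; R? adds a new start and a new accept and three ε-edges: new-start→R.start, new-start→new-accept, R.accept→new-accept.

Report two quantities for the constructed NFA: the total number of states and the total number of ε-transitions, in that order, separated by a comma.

20, 19

Recursing over subexpressions:
Each of the 8 symbol leaves contributes 2 states and 0 ε-transitions.
  bbb → 4 states, 0 ε-transitions
  (bbb)* → 6 states, 4 ε-transitions
  bb → 3 states, 0 ε-transitions
  (bb)* → 5 states, 4 ε-transitions
  b? → 4 states, 3 ε-transitions
  ab? → 5 states, 3 ε-transitions
  (ab?)* → 7 states, 7 ε-transitions
  (bb)* | (ab?)* → 14 states, 15 ε-transitions
  (bbb)*b((bb)* | (ab?)*) → 20 states, 19 ε-transitions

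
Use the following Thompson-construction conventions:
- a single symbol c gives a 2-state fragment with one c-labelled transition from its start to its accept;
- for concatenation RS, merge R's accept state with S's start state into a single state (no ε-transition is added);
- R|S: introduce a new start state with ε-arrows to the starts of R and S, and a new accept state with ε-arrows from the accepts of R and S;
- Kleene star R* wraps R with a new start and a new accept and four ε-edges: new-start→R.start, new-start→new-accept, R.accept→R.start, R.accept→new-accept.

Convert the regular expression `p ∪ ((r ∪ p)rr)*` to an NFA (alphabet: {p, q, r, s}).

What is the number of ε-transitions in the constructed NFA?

Per subexpression:
Each of the 5 symbol leaves contributes 0 ε-transitions.
  r ∪ p = 4 ε-transitions
  (r ∪ p)rr = 4 ε-transitions
  ((r ∪ p)rr)* = 8 ε-transitions
  p ∪ ((r ∪ p)rr)* = 12 ε-transitions

12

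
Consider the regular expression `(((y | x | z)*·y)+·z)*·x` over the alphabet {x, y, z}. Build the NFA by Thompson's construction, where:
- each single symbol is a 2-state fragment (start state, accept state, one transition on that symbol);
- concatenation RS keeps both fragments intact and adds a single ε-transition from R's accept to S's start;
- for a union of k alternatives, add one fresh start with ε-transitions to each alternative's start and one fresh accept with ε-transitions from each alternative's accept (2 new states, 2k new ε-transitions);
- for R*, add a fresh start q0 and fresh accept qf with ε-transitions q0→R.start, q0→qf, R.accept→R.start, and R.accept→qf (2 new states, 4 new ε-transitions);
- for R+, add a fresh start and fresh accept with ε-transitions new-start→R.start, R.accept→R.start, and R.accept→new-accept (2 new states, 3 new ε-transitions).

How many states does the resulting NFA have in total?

Bottom-up over the parse tree:
Each of the 6 symbol leaves contributes a 2-state fragment.
  y | x | z = 8 states
  (y | x | z)* = 10 states
  (y | x | z)*·y = 12 states
  ((y | x | z)*·y)+ = 14 states
  ((y | x | z)*·y)+·z = 16 states
  (((y | x | z)*·y)+·z)* = 18 states
  (((y | x | z)*·y)+·z)*·x = 20 states

20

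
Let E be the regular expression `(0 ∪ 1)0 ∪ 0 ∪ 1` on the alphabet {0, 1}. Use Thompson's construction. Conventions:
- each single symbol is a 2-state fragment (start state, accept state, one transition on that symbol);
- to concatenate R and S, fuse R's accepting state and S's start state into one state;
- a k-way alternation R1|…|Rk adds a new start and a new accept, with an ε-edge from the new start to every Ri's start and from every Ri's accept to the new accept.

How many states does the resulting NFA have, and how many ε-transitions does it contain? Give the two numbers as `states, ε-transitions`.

By structural recursion:
Each of the 5 symbol leaves contributes 2 states and 0 ε-transitions.
  0 ∪ 1 — 6 states, 4 ε-transitions
  (0 ∪ 1)0 — 7 states, 4 ε-transitions
  (0 ∪ 1)0 ∪ 0 ∪ 1 — 13 states, 10 ε-transitions

13, 10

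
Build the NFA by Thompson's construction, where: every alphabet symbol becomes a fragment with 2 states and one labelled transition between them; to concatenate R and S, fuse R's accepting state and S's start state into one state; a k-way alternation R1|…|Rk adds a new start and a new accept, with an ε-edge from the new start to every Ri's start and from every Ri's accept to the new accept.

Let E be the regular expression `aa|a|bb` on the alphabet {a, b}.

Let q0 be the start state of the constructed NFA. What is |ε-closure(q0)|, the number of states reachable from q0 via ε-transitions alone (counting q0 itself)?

4

Let C(F) = |ε-closure(F.start)| within fragment F, and note whether F accepts ε. Symbol fragments have C = 1 and do not accept ε. Then:
  aa : same as the first factor's closure: |closure| = 1
  bb : |closure| equals the left operand's closure size = 1 (its accept is not ε-reachable, so the closure stops there)
  aa|a|bb : |closure| = 1 + 1 + 1 + 1 = 4 (the new accept is not ε-reachable since no branch accepts ε)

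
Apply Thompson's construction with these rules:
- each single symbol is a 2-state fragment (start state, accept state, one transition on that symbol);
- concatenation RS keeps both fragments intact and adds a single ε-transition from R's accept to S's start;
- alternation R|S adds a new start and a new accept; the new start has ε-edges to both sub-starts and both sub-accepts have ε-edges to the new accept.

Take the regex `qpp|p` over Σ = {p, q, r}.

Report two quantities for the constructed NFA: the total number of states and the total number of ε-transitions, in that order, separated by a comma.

10, 6

Recursing over subexpressions:
Each of the 4 symbol leaves contributes 2 states and 0 ε-transitions.
  qpp → 6 states, 2 ε-transitions
  qpp|p → 10 states, 6 ε-transitions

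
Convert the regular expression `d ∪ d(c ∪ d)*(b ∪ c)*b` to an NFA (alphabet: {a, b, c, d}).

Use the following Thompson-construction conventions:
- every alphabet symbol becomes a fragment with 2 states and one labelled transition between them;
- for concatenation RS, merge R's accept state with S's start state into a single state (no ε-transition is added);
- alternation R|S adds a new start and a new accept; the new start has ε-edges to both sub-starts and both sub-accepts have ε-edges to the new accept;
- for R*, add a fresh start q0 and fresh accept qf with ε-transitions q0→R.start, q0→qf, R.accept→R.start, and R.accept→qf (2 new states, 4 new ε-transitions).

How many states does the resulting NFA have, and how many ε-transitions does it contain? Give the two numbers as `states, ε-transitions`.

21, 20

By structural recursion:
Each of the 7 symbol leaves contributes 2 states and 0 ε-transitions.
  c ∪ d : 6 states, 4 ε-transitions
  (c ∪ d)* : 8 states, 8 ε-transitions
  b ∪ c : 6 states, 4 ε-transitions
  (b ∪ c)* : 8 states, 8 ε-transitions
  d(c ∪ d)*(b ∪ c)*b : 17 states, 16 ε-transitions
  d ∪ d(c ∪ d)*(b ∪ c)*b : 21 states, 20 ε-transitions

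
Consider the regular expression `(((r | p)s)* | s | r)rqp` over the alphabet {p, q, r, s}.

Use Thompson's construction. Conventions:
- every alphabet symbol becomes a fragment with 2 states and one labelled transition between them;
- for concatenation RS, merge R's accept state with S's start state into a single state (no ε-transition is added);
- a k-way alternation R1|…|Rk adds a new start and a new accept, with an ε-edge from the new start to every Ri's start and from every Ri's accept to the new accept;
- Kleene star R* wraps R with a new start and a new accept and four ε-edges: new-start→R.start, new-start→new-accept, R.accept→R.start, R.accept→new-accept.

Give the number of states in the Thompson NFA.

18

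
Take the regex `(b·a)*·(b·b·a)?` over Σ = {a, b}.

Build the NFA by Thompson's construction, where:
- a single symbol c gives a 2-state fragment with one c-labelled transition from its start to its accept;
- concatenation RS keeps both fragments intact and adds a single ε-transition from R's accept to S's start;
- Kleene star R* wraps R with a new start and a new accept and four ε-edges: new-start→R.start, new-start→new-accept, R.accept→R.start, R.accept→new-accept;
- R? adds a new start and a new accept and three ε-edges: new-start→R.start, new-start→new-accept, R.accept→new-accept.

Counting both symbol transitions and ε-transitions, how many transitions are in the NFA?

16

Building bottom-up:
Each of the 5 symbol leaves contributes 1 transition (1 symbol, 0 ε).
  b·a = 3 transitions (2 symbol, 1 ε)
  (b·a)* = 7 transitions (2 symbol, 5 ε)
  b·b·a = 5 transitions (3 symbol, 2 ε)
  (b·b·a)? = 8 transitions (3 symbol, 5 ε)
  (b·a)*·(b·b·a)? = 16 transitions (5 symbol, 11 ε)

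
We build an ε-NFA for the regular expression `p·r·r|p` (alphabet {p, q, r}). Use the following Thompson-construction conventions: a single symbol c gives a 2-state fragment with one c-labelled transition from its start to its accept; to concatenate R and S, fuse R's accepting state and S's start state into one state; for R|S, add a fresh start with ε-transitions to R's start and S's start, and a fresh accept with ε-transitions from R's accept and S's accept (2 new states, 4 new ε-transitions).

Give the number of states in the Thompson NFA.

8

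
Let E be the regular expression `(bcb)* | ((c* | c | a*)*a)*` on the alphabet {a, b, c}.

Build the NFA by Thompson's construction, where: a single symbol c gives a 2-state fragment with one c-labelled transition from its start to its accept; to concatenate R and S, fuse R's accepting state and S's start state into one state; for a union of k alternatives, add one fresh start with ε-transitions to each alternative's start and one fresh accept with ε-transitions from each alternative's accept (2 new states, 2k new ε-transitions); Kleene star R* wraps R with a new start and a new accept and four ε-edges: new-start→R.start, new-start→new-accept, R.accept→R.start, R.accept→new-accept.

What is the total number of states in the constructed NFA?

Recursing over subexpressions:
Each of the 7 symbol leaves contributes a 2-state fragment.
  bcb — 4 states
  (bcb)* — 6 states
  c* — 4 states
  a* — 4 states
  c* | c | a* — 12 states
  (c* | c | a*)* — 14 states
  (c* | c | a*)*a — 15 states
  ((c* | c | a*)*a)* — 17 states
  (bcb)* | ((c* | c | a*)*a)* — 25 states

25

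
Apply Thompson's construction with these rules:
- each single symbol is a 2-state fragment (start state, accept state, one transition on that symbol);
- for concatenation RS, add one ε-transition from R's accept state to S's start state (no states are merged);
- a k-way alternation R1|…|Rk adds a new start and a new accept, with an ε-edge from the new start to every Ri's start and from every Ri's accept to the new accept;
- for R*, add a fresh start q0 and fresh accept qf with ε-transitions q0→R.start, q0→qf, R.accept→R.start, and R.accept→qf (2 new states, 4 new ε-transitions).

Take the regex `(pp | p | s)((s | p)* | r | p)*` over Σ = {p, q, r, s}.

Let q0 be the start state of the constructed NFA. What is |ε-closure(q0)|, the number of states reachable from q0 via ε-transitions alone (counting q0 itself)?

Let C(F) = |ε-closure(F.start)| within fragment F, and note whether F accepts ε. Symbol fragments have C = 1 and do not accept ε. Then:
  pp — same as the first factor's closure: C = 1
  pp | p | s — C = 1 + 1 + 1 + 1 = 4 (the new accept is not ε-reachable since no branch accepts ε)
  s | p — C = 1 + 1 + 1 = 3 (the new accept is not ε-reachable since no branch accepts ε)
  (s | p)* — C = 1 (new start) + 3 (body) + 1 (new accept) = 5
  (s | p)* | r | p — new start ε-reaches every alternative's start; at least one alternative accepts ε, so the union's new accept is reached too: C = 1 + 5 + 1 + 1 + 1 = 9
  ((s | p)* | r | p)* — the star's fresh start ε-reaches both the body's start and the fresh accept: C = 2 + 9 = 11
  (pp | p | s)((s | p)* | r | p)* — C equals the left operand's closure size = 4 (its accept is not ε-reachable, so the closure stops there)

4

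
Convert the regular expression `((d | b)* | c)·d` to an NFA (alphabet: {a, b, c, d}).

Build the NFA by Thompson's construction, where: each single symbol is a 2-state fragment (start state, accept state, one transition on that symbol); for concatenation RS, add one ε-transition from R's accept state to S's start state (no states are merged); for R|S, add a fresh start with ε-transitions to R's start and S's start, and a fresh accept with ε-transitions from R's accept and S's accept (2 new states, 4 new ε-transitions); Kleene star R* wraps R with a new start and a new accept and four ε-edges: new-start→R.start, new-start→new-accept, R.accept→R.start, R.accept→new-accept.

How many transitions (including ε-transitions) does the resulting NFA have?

By structural recursion:
Each of the 4 symbol leaves contributes 1 transition (1 symbol, 0 ε).
  d | b → 6 transitions (2 symbol, 4 ε)
  (d | b)* → 10 transitions (2 symbol, 8 ε)
  (d | b)* | c → 15 transitions (3 symbol, 12 ε)
  ((d | b)* | c)·d → 17 transitions (4 symbol, 13 ε)

17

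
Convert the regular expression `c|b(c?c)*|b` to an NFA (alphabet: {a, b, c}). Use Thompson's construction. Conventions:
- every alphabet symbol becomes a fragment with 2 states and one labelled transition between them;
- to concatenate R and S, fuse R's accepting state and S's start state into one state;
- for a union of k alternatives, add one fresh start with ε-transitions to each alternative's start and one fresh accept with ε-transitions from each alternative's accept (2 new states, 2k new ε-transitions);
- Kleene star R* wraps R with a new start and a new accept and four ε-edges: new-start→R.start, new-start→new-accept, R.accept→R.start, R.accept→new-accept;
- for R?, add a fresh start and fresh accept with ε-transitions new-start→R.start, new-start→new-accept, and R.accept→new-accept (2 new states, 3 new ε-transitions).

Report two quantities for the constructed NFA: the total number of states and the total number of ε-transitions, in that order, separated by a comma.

14, 13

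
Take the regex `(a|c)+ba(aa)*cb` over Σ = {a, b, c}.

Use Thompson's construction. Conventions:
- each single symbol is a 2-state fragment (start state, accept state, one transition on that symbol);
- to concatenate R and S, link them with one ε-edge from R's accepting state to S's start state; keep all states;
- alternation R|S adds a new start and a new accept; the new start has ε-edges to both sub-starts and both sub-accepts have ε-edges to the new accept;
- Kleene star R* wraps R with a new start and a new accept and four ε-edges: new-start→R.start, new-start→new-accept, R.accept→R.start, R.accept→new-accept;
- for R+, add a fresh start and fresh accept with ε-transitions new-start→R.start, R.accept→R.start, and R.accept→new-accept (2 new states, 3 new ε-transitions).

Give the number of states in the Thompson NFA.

Per subexpression:
Each of the 8 symbol leaves contributes a 2-state fragment.
  a|c = 6 states
  (a|c)+ = 8 states
  aa = 4 states
  (aa)* = 6 states
  (a|c)+ba(aa)*cb = 22 states

22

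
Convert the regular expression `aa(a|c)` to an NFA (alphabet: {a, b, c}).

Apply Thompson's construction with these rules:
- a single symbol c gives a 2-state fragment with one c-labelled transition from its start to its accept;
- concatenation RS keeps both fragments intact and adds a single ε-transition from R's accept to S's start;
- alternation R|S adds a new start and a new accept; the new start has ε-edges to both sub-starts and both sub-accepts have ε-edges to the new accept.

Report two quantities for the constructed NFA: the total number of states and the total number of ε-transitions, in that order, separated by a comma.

Building bottom-up:
Each of the 4 symbol leaves contributes 2 states and 0 ε-transitions.
  a|c → 6 states, 4 ε-transitions
  aa(a|c) → 10 states, 6 ε-transitions

10, 6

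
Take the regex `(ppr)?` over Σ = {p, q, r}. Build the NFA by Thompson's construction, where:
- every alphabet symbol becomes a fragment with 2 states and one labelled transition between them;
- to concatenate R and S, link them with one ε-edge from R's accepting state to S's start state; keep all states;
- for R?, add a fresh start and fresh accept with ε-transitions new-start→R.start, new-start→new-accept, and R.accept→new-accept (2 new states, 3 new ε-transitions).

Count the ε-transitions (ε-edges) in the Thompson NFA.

Recursing over subexpressions:
Each of the 3 symbol leaves contributes 0 ε-transitions.
  ppr : 2 ε-transitions
  (ppr)? : 5 ε-transitions

5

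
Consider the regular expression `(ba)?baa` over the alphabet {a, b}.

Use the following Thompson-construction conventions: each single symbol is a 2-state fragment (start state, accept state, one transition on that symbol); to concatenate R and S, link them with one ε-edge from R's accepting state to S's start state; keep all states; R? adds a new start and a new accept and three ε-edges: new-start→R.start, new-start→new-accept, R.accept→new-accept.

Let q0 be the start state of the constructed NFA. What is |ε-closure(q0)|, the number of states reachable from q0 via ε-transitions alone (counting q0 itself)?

4

Work bottom-up. For each fragment F, track |ε-closure(F.start)| and whether F's accept lies in that closure (i.e. whether F accepts ε). A single-symbol fragment has closure size 1 and does not accept ε.
  ba → same as the first factor's closure: |closure| = 1
  (ba)? → new start has ε-edges to the inner start and to the new accept, so |closure| = 2 + 1 = 3
  (ba)?baa → the left operand accepts ε, so the closure extends into the next operand (via the concat ε-link); |closure| = 3 + 1 = 4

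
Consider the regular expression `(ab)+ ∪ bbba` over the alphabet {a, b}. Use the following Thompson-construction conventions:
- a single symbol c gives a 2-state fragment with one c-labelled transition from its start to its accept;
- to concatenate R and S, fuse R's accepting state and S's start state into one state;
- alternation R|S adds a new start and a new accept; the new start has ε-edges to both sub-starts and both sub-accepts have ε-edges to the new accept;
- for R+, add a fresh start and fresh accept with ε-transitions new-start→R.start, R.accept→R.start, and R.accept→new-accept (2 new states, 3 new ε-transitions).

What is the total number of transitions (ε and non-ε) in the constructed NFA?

13

Bottom-up over the parse tree:
Each of the 6 symbol leaves contributes 1 transition (1 symbol, 0 ε).
  ab → 2 transitions (2 symbol, 0 ε)
  (ab)+ → 5 transitions (2 symbol, 3 ε)
  bbba → 4 transitions (4 symbol, 0 ε)
  (ab)+ ∪ bbba → 13 transitions (6 symbol, 7 ε)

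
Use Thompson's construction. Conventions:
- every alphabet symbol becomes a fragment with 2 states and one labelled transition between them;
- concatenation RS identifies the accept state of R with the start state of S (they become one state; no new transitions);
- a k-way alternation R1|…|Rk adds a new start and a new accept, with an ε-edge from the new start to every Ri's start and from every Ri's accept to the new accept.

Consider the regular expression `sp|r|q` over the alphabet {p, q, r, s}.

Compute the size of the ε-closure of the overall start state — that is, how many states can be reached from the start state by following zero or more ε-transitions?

Let C(F) = |ε-closure(F.start)| within fragment F, and note whether F accepts ε. Symbol fragments have C = 1 and do not accept ε. Then:
  sp : |ε-closure| equals the left operand's closure size = 1 (its accept is not ε-reachable, so the closure stops there)
  sp|r|q : new start ε-reaches every alternative's start; none of them accept ε, so the new accept is not reached: |ε-closure| = 1 + 1 + 1 + 1 = 4

4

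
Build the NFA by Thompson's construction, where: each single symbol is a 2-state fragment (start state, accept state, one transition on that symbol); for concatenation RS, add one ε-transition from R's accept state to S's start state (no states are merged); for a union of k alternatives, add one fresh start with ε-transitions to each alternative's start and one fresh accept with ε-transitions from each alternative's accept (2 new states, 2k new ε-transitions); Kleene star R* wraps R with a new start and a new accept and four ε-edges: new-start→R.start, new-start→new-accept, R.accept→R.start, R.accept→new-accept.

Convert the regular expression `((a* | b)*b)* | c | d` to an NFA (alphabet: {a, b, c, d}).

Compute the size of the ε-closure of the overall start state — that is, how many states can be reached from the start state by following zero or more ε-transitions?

15

Compute the ε-closure size of each fragment's start state recursively; a symbol fragment's start has no outgoing ε-edge, so its closure is just itself (size 1).
  a* : new start has ε-edges to the inner start and to the new accept, so |ε-closure| = 2 + 1 = 3
  a* | b : |ε-closure| = 1 (new start) + (3 + 1) + 1 (new accept, since some branch ε-reaches its own accept) = 6
  (a* | b)* : |ε-closure| = 1 (new start) + 6 (body) + 1 (new accept) = 8
  (a* | b)*b : |ε-closure| = 8 + 1 = 9 (closure spills across the concat boundary because the left factor accepts ε)
  ((a* | b)*b)* : the star's fresh start ε-reaches both the body's start and the fresh accept: |ε-closure| = 2 + 9 = 11
  ((a* | b)*b)* | c | d : new start ε-reaches every alternative's start; at least one alternative accepts ε, so the union's new accept is reached too: |ε-closure| = 1 + 11 + 1 + 1 + 1 = 15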